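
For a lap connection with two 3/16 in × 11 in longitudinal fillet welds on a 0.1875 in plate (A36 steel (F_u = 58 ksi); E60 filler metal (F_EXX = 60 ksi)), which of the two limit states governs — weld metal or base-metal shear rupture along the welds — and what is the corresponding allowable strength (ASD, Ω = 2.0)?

t_e = 0.707 × 0.1875 = 0.1326 in; L = 22 in.
Weld metal: R_n/Ω = (1/2.0) × 0.6 × 60 × 0.1326 × 22 = 52.49 kip.
Base metal (shear rupture): R_n/Ω = (1/2.0) × 0.6 × 58 × 0.1875 × 22 = 71.77 kip.
Governing: weld metal.

R_n/Ω ≈ 52.5 kip (weld metal governs)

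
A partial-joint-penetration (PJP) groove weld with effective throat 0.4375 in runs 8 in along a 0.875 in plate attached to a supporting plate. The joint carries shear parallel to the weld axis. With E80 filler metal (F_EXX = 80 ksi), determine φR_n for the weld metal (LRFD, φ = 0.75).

φR_n ≈ 126 kips

Effective throat (given) t_e = 0.4375 in.
A_we = 0.4375 × 8 = 3.5 in².
F_nw = 0.6 F_EXX = 48 ksi.
φR_n = 0.75 × 48 × 3.5 = 126 kips.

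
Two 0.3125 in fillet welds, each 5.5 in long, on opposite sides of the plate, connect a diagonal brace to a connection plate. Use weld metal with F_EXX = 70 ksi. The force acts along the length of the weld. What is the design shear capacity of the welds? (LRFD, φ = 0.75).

Effective throat t_e = 0.707 × 0.3125 = 0.2209 in.
Total length L = 11 in; A_we = 0.2209 × 11 = 2.43 in².
F_nw = 0.6 F_EXX = 0.6 × 70 = 42 ksi.
φR_n = 0.75 × 42 × 2.43 = 76.55 kip.

φR_n ≈ 76.6 kip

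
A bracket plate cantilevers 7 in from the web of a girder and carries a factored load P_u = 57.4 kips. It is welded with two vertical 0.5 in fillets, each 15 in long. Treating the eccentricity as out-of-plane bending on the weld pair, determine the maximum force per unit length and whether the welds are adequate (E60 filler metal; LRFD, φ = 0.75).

f_max ≈ 5.69 kip/in; adequate

E60XX → F_EXX = 60 ksi.
L_w = 2 × 15 = 30 in; section modulus (unit throat) S = 2 × L²/6 = 75 in².
Direct shear f_v = P/L_w = 57.4/30 = 1.913 kip/in.
Moment M = P × e = 57.4 × 7 = 401.8 kip·in; bending f_b = M/S = 5.357 kip/in.
f_max = √(f_v² + f_b²) = √(1.913² + 5.357²) = 5.689 kip/in.
φr_n = 0.75 × 0.6 × 60 × (0.707 × 0.5) = 9.544 kip/in → adequate.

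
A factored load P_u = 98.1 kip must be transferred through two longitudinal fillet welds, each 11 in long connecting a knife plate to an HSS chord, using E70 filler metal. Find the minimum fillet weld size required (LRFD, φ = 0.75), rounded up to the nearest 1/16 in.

E70XX → F_EXX = 70 ksi.
Total weld length L = 22 in.
Required throat t_e = P_u / (φ × 0.6 F_EXX × L) = 98.1 / (0.75 × 0.6 × 70 × 22) = 0.1416 in.
Required leg w = t_e / 0.707 = 0.2002 in → use 1/4 in.

w = 1/4 in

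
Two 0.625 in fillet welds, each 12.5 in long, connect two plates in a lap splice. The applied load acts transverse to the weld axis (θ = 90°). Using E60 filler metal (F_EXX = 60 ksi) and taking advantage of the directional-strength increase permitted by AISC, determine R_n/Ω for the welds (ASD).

t_e = 0.707 × 0.625 = 0.4419 in; A_we = 0.4419 × 25 = 11.05 in².
Directional factor: 1.0 + 0.5 sin^1.5(90°) = 1.5.
F_nw = 0.6 × 60 × 1.5 = 54 ksi.
R_n/Ω = (54 × 11.05) / 2.0 = 298.3 kip.

R_n/Ω ≈ 298 kip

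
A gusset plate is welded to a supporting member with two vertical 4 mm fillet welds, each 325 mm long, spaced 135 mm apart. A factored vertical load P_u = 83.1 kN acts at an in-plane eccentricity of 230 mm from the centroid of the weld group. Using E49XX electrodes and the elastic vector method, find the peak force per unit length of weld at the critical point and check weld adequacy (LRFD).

E49XX → F_EXX = 490 MPa.
Total weld length L_w = 650 mm. Treat welds as unit-width lines.
Polar moment about centroid: J = 2[d³/12 + d(b/2)²] = 2[325³/12 + 325×67.5²] = 8683000 mm³.
Direct shear f_v = P/L_w = 83.1×10³ / 650 = 127.8 N/mm (vertical).
Torsion M = P·e = 83.1×10³ × 230 = 19113000 N·mm.
Critical point at (x, y) = (67.5, 162.5) from centroid. f_tx = M·y/J = 357.7 N/mm; f_ty = M·x/J = 148.6 N/mm.
Resultant f_max = √[f_tx² + (f_v + f_ty)²] = √[357.7² + (127.8 + 148.6)²] = 452.1 N/mm.
Capacity per unit length: φr_n = 0.75 × 0.6 × 490 × (0.707 × 4) = 623.6 N/mm.
452.1 ≤ 623.6 → adequate.

f_max ≈ 452 N/mm; adequate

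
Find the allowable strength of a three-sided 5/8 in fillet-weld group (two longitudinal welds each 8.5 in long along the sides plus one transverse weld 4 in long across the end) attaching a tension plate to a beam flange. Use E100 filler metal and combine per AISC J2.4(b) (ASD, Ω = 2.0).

E100XX → F_EXX = 100 ksi.
t_e = 0.707 × 0.625 = 0.4419 in.
R_nwl = 0.6 × 100 × 0.4419 × 17 = 450.7 kip (longitudinal, 2 welds).
R_nwt = 0.6 × 100 × 0.4419 × 4 = 106 kip (transverse, base value).
(i) R_nwl + R_nwt = 556.8 kip; (ii) 0.85 R_nwl + 1.5 R_nwt = 542.2 kip.
R_n = max = 556.8 kip [governs: (i)]; R_n/Ω = 278.4 kip.

R_n/Ω ≈ 278 kip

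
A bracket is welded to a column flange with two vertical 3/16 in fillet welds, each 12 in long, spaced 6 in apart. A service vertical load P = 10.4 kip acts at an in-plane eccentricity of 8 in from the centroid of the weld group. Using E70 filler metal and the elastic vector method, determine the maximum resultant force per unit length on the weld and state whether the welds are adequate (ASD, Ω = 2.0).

f_max ≈ 1.36 kip/in; adequate

E70XX → F_EXX = 70 ksi.
Total weld length L_w = 24 in. Treat welds as unit-width lines.
Polar moment about centroid: J = 2[d³/12 + d(b/2)²] = 2[12³/12 + 12×3²] = 504 in³.
Direct shear f_v = P/L_w = 10.4 / 24 = 0.4333 kip/in (vertical).
Torsion M = P·e = 10.4 × 8 = 83.2 kip·in.
Critical point at (x, y) = (3, 6) from centroid. f_tx = M·y/J = 0.9905 kip/in; f_ty = M·x/J = 0.4952 kip/in.
Resultant f_max = √[f_tx² + (f_v + f_ty)²] = √[0.9905² + (0.4333 + 0.4952)²] = 1.358 kip/in.
Capacity per unit length: r_n/Ω = (1/2.0) × 0.6 × 70 × (0.707 × 0.1875) = 2.784 kip/in.
1.358 ≤ 2.784 → adequate.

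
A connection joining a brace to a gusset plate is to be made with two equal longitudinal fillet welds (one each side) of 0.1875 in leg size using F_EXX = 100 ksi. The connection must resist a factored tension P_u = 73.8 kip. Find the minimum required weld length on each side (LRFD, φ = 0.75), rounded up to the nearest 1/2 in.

L = 6.5 in on each side

Throat t_e = 0.707 × 0.1875 = 0.1326 in.
φr_n = 0.75 × 0.6 × 100 × 0.1326 = 5.965 kip/in.
L_req = P_u / φr_n = 73.8 / 5.965 = 12.37 in total.
Per side: 12.37 / 2 = 6.186 in.
Round up → use L = 6.5 in on each side.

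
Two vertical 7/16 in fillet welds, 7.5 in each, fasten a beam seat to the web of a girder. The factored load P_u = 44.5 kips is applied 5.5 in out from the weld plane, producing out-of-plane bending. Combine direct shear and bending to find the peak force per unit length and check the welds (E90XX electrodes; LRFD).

f_max ≈ 13.4 kip/in; NOT adequate

E90XX → F_EXX = 90 ksi.
L_w = 2 × 7.5 = 15 in; section modulus (unit throat) S = 2 × L²/6 = 18.75 in².
Direct shear f_v = P/L_w = 44.5/15 = 2.967 kip/in.
Moment M = P × e = 44.5 × 5.5 = 244.75 kip·in; bending f_b = M/S = 13.05 kip/in.
f_max = √(f_v² + f_b²) = √(2.967² + 13.05²) = 13.39 kip/in.
φr_n = 0.75 × 0.6 × 90 × (0.707 × 0.4375) = 12.53 kip/in → NOT adequate.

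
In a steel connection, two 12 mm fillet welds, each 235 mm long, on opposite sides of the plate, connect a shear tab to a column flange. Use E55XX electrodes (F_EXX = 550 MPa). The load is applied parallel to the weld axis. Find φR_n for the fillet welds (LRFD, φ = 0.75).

Effective throat t_e = 0.707 × 12 = 8.484 mm.
Total length L = 470 mm; A_we = 8.484 × 470 = 3987 mm².
F_nw = 0.6 F_EXX = 0.6 × 550 = 330 MPa.
φR_n = 0.75 × 330 × 3987 × 10⁻³ = 986.9 kN.

φR_n ≈ 987 kN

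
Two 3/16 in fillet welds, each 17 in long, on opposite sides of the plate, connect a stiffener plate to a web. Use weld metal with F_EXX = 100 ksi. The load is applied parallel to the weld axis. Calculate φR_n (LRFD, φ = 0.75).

φR_n ≈ 203 kips

Effective throat t_e = 0.707 × 0.1875 = 0.1326 in.
Total length L = 34 in; A_we = 0.1326 × 34 = 4.507 in².
F_nw = 0.6 F_EXX = 0.6 × 100 = 60 ksi.
φR_n = 0.75 × 60 × 4.507 = 202.8 kips.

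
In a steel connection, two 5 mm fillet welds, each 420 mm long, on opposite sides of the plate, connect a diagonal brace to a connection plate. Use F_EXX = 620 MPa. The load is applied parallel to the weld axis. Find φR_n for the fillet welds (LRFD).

Effective throat t_e = 0.707 × 5 = 3.535 mm.
Total length L = 840 mm; A_we = 3.535 × 840 = 2969 mm².
F_nw = 0.6 F_EXX = 0.6 × 620 = 372 MPa.
φR_n = 0.75 × 372 × 2969 × 10⁻³ = 828.5 kN.

φR_n ≈ 828 kN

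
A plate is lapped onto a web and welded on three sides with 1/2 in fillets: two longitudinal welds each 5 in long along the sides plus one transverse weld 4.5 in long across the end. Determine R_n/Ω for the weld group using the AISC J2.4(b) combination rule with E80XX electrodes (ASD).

R_n/Ω ≈ 129 kips

E80XX → F_EXX = 80 ksi.
t_e = 0.707 × 0.5 = 0.3535 in.
R_nwl = 0.6 × 80 × 0.3535 × 10 = 169.7 kips (longitudinal, 2 welds).
R_nwt = 0.6 × 80 × 0.3535 × 4.5 = 76.36 kips (transverse, base value).
(i) R_nwl + R_nwt = 246 kips; (ii) 0.85 R_nwl + 1.5 R_nwt = 258.8 kips.
R_n = max = 258.8 kips [governs: (ii)]; R_n/Ω = 129.4 kips.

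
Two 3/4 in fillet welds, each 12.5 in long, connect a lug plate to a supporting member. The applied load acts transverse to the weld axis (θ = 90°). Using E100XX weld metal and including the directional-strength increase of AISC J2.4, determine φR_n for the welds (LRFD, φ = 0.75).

E100XX → F_EXX = 100 ksi.
t_e = 0.707 × 0.75 = 0.5302 in; A_we = 0.5302 × 25 = 13.26 in².
Directional factor: 1.0 + 0.5 sin^1.5(90°) = 1.5.
F_nw = 0.6 × 100 × 1.5 = 90 ksi.
φR_n = 0.75 × 90 × 13.26 = 894.8 kip.

φR_n ≈ 895 kip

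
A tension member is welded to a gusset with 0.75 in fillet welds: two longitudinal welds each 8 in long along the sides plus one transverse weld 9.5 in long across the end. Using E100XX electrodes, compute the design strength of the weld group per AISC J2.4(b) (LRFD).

φR_n ≈ 665 kip

E100XX → F_EXX = 100 ksi.
t_e = 0.707 × 0.75 = 0.5302 in.
R_nwl = 0.6 × 100 × 0.5302 × 16 = 509 kip (longitudinal, 2 welds).
R_nwt = 0.6 × 100 × 0.5302 × 9.5 = 302.2 kip (transverse, base value).
(i) R_nwl + R_nwt = 811.3 kip; (ii) 0.85 R_nwl + 1.5 R_nwt = 886 kip.
R_n = max = 886 kip [governs: (ii)]; φR_n = 664.5 kip.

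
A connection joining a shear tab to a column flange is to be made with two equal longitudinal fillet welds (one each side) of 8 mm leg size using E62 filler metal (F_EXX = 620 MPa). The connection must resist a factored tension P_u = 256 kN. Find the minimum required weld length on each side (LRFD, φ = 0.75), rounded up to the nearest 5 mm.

Throat t_e = 0.707 × 8 = 5.656 mm.
φr_n = 0.75 × 0.6 × 620 × 5.656 × 10⁻³ = 1.578 kN/mm.
L_req = P_u / φr_n = 256 / 1.578 = 162.2 mm total.
Per side: 162.2 / 2 = 81.11 mm.
Round up → use L = 85 mm on each side.

L = 85 mm on each side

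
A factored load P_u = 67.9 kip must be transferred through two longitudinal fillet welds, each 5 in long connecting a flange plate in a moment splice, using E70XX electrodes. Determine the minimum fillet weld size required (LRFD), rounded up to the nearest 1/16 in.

E70XX → F_EXX = 70 ksi.
Total weld length L = 10 in.
Required throat t_e = P_u / (φ × 0.6 F_EXX × L) = 67.9 / (0.75 × 0.6 × 70 × 10) = 0.2156 in.
Required leg w = t_e / 0.707 = 0.3049 in → use 5/16 in.

w = 5/16 in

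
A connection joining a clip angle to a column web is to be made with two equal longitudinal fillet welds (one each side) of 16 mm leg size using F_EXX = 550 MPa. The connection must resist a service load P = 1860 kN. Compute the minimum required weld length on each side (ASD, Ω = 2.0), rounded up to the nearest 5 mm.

Throat t_e = 0.707 × 16 = 11.31 mm.
r_n/Ω = (0.6 × 550 × 11.31) / 2.0 = 1866 N/mm = 1.866 kN/mm.
L_req = P / (r_n/Ω) = 1860 / 1.866 = 996.5 mm total.
Per side: 996.5 / 2 = 498.3 mm.
Round up → use L = 500 mm on each side.

L = 500 mm on each side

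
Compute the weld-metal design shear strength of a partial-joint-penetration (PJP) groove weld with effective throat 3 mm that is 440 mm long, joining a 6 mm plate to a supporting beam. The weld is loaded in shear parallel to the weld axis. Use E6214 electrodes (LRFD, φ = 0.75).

φR_n ≈ 368 kN

E62XX → F_EXX = 620 MPa.
Effective throat (given) t_e = 3 mm.
A_we = 3 × 440 = 1320 mm².
F_nw = 0.6 F_EXX = 372 MPa.
φR_n = 0.75 × 372 × 1320 × 10⁻³ = 368.3 kN.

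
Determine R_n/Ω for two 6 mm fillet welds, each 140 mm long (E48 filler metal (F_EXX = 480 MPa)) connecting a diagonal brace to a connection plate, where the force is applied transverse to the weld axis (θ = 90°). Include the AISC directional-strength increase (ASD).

t_e = 0.707 × 6 = 4.242 mm; A_we = 4.242 × 280 = 1188 mm².
Directional factor: 1.0 + 0.5 sin^1.5(90°) = 1.5.
F_nw = 0.6 × 480 × 1.5 = 432 MPa.
R_n/Ω = (432 × 1188) / 2.0 × 10⁻³ = 256.6 kN.

R_n/Ω ≈ 257 kN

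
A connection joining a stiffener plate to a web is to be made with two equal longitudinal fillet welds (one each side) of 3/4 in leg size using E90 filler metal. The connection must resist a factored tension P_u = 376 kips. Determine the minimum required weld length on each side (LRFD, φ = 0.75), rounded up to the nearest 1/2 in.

E90XX → F_EXX = 90 ksi.
Throat t_e = 0.707 × 0.75 = 0.5302 in.
φr_n = 0.75 × 0.6 × 90 × 0.5302 = 21.48 kips/in.
L_req = P_u / φr_n = 376 / 21.48 = 17.51 in total.
Per side: 17.51 / 2 = 8.754 in.
Round up → use L = 9 in on each side.

L = 9 in on each side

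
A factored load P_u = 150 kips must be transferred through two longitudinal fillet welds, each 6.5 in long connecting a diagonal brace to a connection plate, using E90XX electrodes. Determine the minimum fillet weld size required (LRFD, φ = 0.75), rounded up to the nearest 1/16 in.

w = 7/16 in

E90XX → F_EXX = 90 ksi.
Total weld length L = 13 in.
Required throat t_e = P_u / (φ × 0.6 F_EXX × L) = 150 / (0.75 × 0.6 × 90 × 13) = 0.2849 in.
Required leg w = t_e / 0.707 = 0.403 in → use 7/16 in.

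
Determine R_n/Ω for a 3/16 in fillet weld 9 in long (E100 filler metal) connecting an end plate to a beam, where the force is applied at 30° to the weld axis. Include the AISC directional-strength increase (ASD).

R_n/Ω ≈ 42.1 kip

E100XX → F_EXX = 100 ksi.
t_e = 0.707 × 0.1875 = 0.1326 in; A_we = 0.1326 × 9 = 1.193 in².
Directional factor: 1.0 + 0.5 sin^1.5(30°) = 1.177.
F_nw = 0.6 × 100 × 1.177 = 70.61 ksi.
R_n/Ω = (70.61 × 1.193) / 2.0 = 42.12 kip.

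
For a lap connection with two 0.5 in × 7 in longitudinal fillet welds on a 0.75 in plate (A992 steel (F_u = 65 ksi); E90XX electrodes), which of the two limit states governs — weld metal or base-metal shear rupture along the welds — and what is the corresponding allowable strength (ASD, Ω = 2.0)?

E90XX → F_EXX = 90 ksi.
t_e = 0.707 × 0.5 = 0.3535 in; L = 14 in.
Weld metal: R_n/Ω = (1/2.0) × 0.6 × 90 × 0.3535 × 14 = 133.6 kip.
Base metal (shear rupture): R_n/Ω = (1/2.0) × 0.6 × 65 × 0.75 × 14 = 204.8 kip.
Governing: weld metal.

R_n/Ω ≈ 134 kip (weld metal governs)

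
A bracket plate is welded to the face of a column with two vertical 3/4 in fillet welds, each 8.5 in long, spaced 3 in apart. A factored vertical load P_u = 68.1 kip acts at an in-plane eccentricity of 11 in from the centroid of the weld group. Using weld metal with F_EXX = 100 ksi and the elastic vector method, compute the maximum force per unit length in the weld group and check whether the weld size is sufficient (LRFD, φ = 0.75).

f_max ≈ 25.6 kip/in; NOT adequate

Total weld length L_w = 17 in. Treat welds as unit-width lines.
Polar moment about centroid: J = 2[d³/12 + d(b/2)²] = 2[8.5³/12 + 8.5×1.5²] = 140.6 in³.
Direct shear f_v = P/L_w = 68.1 / 17 = 4.006 kip/in (vertical).
Torsion M = P·e = 68.1 × 11 = 749.1 kip·in.
Critical point at (x, y) = (1.5, 4.25) from centroid. f_tx = M·y/J = 22.64 kip/in; f_ty = M·x/J = 7.992 kip/in.
Resultant f_max = √[f_tx² + (f_v + f_ty)²] = √[22.64² + (4.006 + 7.992)²] = 25.62 kip/in.
Capacity per unit length: φr_n = 0.75 × 0.6 × 100 × (0.707 × 0.75) = 23.86 kip/in.
25.62 > 23.86 → NOT adequate.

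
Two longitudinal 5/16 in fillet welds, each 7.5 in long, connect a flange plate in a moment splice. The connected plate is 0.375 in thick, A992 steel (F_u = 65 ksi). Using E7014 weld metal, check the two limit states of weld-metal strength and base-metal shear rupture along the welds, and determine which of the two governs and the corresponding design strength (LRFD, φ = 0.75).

φR_n ≈ 104 kip (weld metal governs)

E70XX → F_EXX = 70 ksi.
t_e = 0.707 × 0.3125 = 0.2209 in; L = 15 in.
Weld metal: φR_n = 0.75 × 0.6 × 70 × 0.2209 × 15 = 104.4 kip.
Base metal (shear rupture): φR_n = 0.75 × 0.6 × 65 × 0.375 × 15 = 164.5 kip.
Governing: weld metal.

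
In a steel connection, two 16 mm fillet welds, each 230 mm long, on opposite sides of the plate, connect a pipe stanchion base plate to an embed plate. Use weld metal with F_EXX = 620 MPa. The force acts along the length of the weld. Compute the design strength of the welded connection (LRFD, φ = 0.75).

φR_n ≈ 1450 kN

Effective throat t_e = 0.707 × 16 = 11.31 mm.
Total length L = 460 mm; A_we = 11.31 × 460 = 5204 mm².
F_nw = 0.6 F_EXX = 0.6 × 620 = 372 MPa.
φR_n = 0.75 × 372 × 5204 × 10⁻³ = 1452 kN.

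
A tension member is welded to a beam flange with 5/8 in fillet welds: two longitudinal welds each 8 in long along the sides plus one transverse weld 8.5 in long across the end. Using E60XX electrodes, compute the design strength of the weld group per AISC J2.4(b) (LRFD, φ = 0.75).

φR_n ≈ 314 kip

E60XX → F_EXX = 60 ksi.
t_e = 0.707 × 0.625 = 0.4419 in.
R_nwl = 0.6 × 60 × 0.4419 × 16 = 254.5 kip (longitudinal, 2 welds).
R_nwt = 0.6 × 60 × 0.4419 × 8.5 = 135.2 kip (transverse, base value).
(i) R_nwl + R_nwt = 389.7 kip; (ii) 0.85 R_nwl + 1.5 R_nwt = 419.2 kip.
R_n = max = 419.2 kip [governs: (ii)]; φR_n = 314.4 kip.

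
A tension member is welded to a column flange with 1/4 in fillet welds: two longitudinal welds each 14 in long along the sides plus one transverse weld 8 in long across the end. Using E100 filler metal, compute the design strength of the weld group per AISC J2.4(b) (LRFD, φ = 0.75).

φR_n ≈ 286 kip

E100XX → F_EXX = 100 ksi.
t_e = 0.707 × 0.25 = 0.1767 in.
R_nwl = 0.6 × 100 × 0.1767 × 28 = 296.9 kip (longitudinal, 2 welds).
R_nwt = 0.6 × 100 × 0.1767 × 8 = 84.84 kip (transverse, base value).
(i) R_nwl + R_nwt = 381.8 kip; (ii) 0.85 R_nwl + 1.5 R_nwt = 379.7 kip.
R_n = max = 381.8 kip [governs: (i)]; φR_n = 286.3 kip.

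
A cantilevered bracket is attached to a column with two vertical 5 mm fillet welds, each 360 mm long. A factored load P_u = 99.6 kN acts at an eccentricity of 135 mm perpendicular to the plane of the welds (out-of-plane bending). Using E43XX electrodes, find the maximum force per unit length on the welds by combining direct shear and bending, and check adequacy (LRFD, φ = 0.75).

f_max ≈ 341 N/mm; adequate

E43XX → F_EXX = 430 MPa.
L_w = 2 × 360 = 720 mm; section modulus (unit throat) S = 2 × L²/6 = 43200 mm².
Direct shear f_v = P/L_w = 99.6×10³/720 = 138.3 N/mm.
Moment M = P × e = 99.6×10³ × 135 = 13446000 N·mm; bending f_b = M/S = 311.2 N/mm.
f_max = √(f_v² + f_b²) = √(138.3² + 311.2²) = 340.6 N/mm.
φr_n = 0.75 × 0.6 × 430 × (0.707 × 5) = 684 N/mm → adequate.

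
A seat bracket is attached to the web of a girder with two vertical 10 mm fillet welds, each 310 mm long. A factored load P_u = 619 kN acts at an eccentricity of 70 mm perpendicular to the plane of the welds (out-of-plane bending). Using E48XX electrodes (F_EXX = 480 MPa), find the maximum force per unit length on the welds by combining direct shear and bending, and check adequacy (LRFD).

f_max ≈ 1680 N/mm; NOT adequate

L_w = 2 × 310 = 620 mm; section modulus (unit throat) S = 2 × L²/6 = 32030 mm².
Direct shear f_v = P/L_w = 619×10³/620 = 998.4 N/mm.
Moment M = P × e = 619×10³ × 70 = 43330000 N·mm; bending f_b = M/S = 1353 N/mm.
f_max = √(f_v² + f_b²) = √(998.4² + 1353²) = 1681 N/mm.
φr_n = 0.75 × 0.6 × 480 × (0.707 × 10) = 1527 N/mm → NOT adequate.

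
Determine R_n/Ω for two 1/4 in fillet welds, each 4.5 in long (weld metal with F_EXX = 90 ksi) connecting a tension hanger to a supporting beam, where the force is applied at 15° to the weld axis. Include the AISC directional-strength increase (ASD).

t_e = 0.707 × 0.25 = 0.1767 in; A_we = 0.1767 × 9 = 1.591 in².
Directional factor: 1.0 + 0.5 sin^1.5(15°) = 1.066.
F_nw = 0.6 × 90 × 1.066 = 57.56 ksi.
R_n/Ω = (57.56 × 1.591) / 2.0 = 45.78 kips.

R_n/Ω ≈ 45.8 kips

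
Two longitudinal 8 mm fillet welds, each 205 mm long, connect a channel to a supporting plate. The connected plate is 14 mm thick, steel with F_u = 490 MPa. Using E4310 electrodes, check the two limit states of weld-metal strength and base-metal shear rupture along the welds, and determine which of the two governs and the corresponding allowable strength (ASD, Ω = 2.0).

E43XX → F_EXX = 430 MPa.
t_e = 0.707 × 8 = 5.656 mm; L = 410 mm.
Weld metal: R_n/Ω = (1/2.0) × 0.6 × 430 × 5.656 × 410 × 10⁻³ = 299.1 kN.
Base metal (shear rupture): R_n/Ω = (1/2.0) × 0.6 × 490 × 14 × 410 × 10⁻³ = 843.8 kN.
Governing: weld metal.

R_n/Ω ≈ 299 kN (weld metal governs)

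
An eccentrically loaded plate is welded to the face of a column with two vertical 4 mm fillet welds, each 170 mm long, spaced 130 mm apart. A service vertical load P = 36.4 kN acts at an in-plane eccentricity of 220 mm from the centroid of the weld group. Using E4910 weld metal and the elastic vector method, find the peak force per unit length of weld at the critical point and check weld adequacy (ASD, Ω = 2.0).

E49XX → F_EXX = 490 MPa.
Total weld length L_w = 340 mm. Treat welds as unit-width lines.
Polar moment about centroid: J = 2[d³/12 + d(b/2)²] = 2[170³/12 + 170×65²] = 2255000 mm³.
Direct shear f_v = P/L_w = 36.4×10³ / 340 = 107.1 N/mm (vertical).
Torsion M = P·e = 36.4×10³ × 220 = 8008000 N·mm.
Critical point at (x, y) = (65, 85) from centroid. f_tx = M·y/J = 301.8 N/mm; f_ty = M·x/J = 230.8 N/mm.
Resultant f_max = √[f_tx² + (f_v + f_ty)²] = √[301.8² + (107.1 + 230.8)²] = 453 N/mm.
Capacity per unit length: r_n/Ω = (1/2.0) × 0.6 × 490 × (0.707 × 4) = 415.7 N/mm.
453 > 415.7 → NOT adequate.

f_max ≈ 453 N/mm; NOT adequate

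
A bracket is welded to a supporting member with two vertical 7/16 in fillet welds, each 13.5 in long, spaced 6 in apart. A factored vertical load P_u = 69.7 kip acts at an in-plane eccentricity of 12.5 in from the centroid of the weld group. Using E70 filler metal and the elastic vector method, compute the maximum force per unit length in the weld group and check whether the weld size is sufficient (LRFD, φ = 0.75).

E70XX → F_EXX = 70 ksi.
Total weld length L_w = 27 in. Treat welds as unit-width lines.
Polar moment about centroid: J = 2[d³/12 + d(b/2)²] = 2[13.5³/12 + 13.5×3²] = 653.1 in³.
Direct shear f_v = P/L_w = 69.7 / 27 = 2.581 kip/in (vertical).
Torsion M = P·e = 69.7 × 12.5 = 871.25 kip·in.
Critical point at (x, y) = (3, 6.75) from centroid. f_tx = M·y/J = 9.005 kip/in; f_ty = M·x/J = 4.002 kip/in.
Resultant f_max = √[f_tx² + (f_v + f_ty)²] = √[9.005² + (2.581 + 4.002)²] = 11.16 kip/in.
Capacity per unit length: φr_n = 0.75 × 0.6 × 70 × (0.707 × 0.4375) = 9.743 kip/in.
11.16 > 9.743 → NOT adequate.

f_max ≈ 11.2 kip/in; NOT adequate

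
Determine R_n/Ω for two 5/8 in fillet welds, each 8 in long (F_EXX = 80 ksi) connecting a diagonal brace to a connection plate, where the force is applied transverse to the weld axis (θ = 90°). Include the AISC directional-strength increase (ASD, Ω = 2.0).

t_e = 0.707 × 0.625 = 0.4419 in; A_we = 0.4419 × 16 = 7.07 in².
Directional factor: 1.0 + 0.5 sin^1.5(90°) = 1.5.
F_nw = 0.6 × 80 × 1.5 = 72 ksi.
R_n/Ω = (72 × 7.07) / 2.0 = 254.5 kips.

R_n/Ω ≈ 255 kips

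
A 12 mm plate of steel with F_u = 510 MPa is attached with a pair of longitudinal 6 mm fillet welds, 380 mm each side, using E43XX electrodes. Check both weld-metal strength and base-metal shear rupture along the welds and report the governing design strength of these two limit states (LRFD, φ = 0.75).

E43XX → F_EXX = 430 MPa.
t_e = 0.707 × 6 = 4.242 mm; L = 760 mm.
Weld metal: φR_n = 0.75 × 0.6 × 430 × 4.242 × 760 × 10⁻³ = 623.8 kN.
Base metal (shear rupture): φR_n = 0.75 × 0.6 × 510 × 12 × 760 × 10⁻³ = 2093 kN.
Governing: weld metal.

φR_n ≈ 624 kN (weld metal governs)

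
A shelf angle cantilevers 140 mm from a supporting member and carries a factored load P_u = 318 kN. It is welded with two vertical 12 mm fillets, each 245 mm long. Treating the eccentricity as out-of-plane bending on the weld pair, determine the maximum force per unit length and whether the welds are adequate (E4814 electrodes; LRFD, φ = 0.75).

f_max ≈ 2320 N/mm; NOT adequate

E48XX → F_EXX = 480 MPa.
L_w = 2 × 245 = 490 mm; section modulus (unit throat) S = 2 × L²/6 = 20010 mm².
Direct shear f_v = P/L_w = 318×10³/490 = 649 N/mm.
Moment M = P × e = 318×10³ × 140 = 44520000 N·mm; bending f_b = M/S = 2225 N/mm.
f_max = √(f_v² + f_b²) = √(649² + 2225²) = 2318 N/mm.
φr_n = 0.75 × 0.6 × 480 × (0.707 × 12) = 1833 N/mm → NOT adequate.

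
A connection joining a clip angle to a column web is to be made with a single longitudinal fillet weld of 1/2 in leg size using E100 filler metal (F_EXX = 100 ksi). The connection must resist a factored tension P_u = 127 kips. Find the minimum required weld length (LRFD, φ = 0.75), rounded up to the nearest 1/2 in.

Throat t_e = 0.707 × 0.5 = 0.3535 in.
φr_n = 0.75 × 0.6 × 100 × 0.3535 = 15.91 kips/in.
L_req = P_u / φr_n = 127 / 15.91 = 7.984 in total.
Round up → use L = 8 in.

L = 8 in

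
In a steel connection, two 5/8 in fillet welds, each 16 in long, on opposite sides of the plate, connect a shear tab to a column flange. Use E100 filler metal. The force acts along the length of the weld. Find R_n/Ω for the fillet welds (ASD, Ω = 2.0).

R_n/Ω ≈ 424 kips

E100XX → F_EXX = 100 ksi.
Effective throat t_e = 0.707 × 0.625 = 0.4419 in.
Total length L = 32 in; A_we = 0.4419 × 32 = 14.14 in².
F_nw = 0.6 F_EXX = 0.6 × 100 = 60 ksi.
R_n = 60 × 14.14 = 848.4 kips; R_n/Ω = 848.4/2.0 = 424.2 kips.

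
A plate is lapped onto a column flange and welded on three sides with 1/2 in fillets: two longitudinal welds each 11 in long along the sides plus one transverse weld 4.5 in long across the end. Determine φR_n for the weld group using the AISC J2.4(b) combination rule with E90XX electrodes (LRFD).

E90XX → F_EXX = 90 ksi.
t_e = 0.707 × 0.5 = 0.3535 in.
R_nwl = 0.6 × 90 × 0.3535 × 22 = 420 kip (longitudinal, 2 welds).
R_nwt = 0.6 × 90 × 0.3535 × 4.5 = 85.9 kip (transverse, base value).
(i) R_nwl + R_nwt = 505.9 kip; (ii) 0.85 R_nwl + 1.5 R_nwt = 485.8 kip.
R_n = max = 505.9 kip [governs: (i)]; φR_n = 379.4 kip.

φR_n ≈ 379 kip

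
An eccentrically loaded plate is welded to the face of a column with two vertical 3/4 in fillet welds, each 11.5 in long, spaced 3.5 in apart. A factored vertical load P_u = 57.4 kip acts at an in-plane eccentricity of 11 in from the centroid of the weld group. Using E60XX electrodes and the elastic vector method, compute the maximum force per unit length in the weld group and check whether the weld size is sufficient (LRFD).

E60XX → F_EXX = 60 ksi.
Total weld length L_w = 23 in. Treat welds as unit-width lines.
Polar moment about centroid: J = 2[d³/12 + d(b/2)²] = 2[11.5³/12 + 11.5×1.75²] = 323.9 in³.
Direct shear f_v = P/L_w = 57.4 / 23 = 2.496 kip/in (vertical).
Torsion M = P·e = 57.4 × 11 = 631.4 kip·in.
Critical point at (x, y) = (1.75, 5.75) from centroid. f_tx = M·y/J = 11.21 kip/in; f_ty = M·x/J = 3.411 kip/in.
Resultant f_max = √[f_tx² + (f_v + f_ty)²] = √[11.21² + (2.496 + 3.411)²] = 12.67 kip/in.
Capacity per unit length: φr_n = 0.75 × 0.6 × 60 × (0.707 × 0.75) = 14.32 kip/in.
12.67 ≤ 14.32 → adequate.

f_max ≈ 12.7 kip/in; adequate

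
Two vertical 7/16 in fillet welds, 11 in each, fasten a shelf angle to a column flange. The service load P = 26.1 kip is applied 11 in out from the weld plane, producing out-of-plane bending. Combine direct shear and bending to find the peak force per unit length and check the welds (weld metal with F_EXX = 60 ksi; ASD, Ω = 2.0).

f_max ≈ 7.22 kip/in; NOT adequate

L_w = 2 × 11 = 22 in; section modulus (unit throat) S = 2 × L²/6 = 40.33 in².
Direct shear f_v = P/L_w = 26.1/22 = 1.186 kip/in.
Moment M = P × e = 26.1 × 11 = 287.1 kip·in; bending f_b = M/S = 7.118 kip/in.
f_max = √(f_v² + f_b²) = √(1.186² + 7.118²) = 7.216 kip/in.
r_n/Ω = (1/2.0) × 0.6 × 60 × (0.707 × 0.4375) = 5.568 kip/in → NOT adequate.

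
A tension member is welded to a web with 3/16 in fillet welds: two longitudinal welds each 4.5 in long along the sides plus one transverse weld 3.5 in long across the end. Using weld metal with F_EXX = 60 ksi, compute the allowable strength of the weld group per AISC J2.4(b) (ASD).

R_n/Ω ≈ 30.8 kip

t_e = 0.707 × 0.1875 = 0.1326 in.
R_nwl = 0.6 × 60 × 0.1326 × 9 = 42.95 kip (longitudinal, 2 welds).
R_nwt = 0.6 × 60 × 0.1326 × 3.5 = 16.7 kip (transverse, base value).
(i) R_nwl + R_nwt = 59.65 kip; (ii) 0.85 R_nwl + 1.5 R_nwt = 61.56 kip.
R_n = max = 61.56 kip [governs: (ii)]; R_n/Ω = 30.78 kip.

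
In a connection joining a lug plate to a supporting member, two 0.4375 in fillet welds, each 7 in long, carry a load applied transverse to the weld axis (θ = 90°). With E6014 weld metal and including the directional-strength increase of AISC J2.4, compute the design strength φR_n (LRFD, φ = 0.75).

φR_n ≈ 175 kip

E60XX → F_EXX = 60 ksi.
t_e = 0.707 × 0.4375 = 0.3093 in; A_we = 0.3093 × 14 = 4.33 in².
Directional factor: 1.0 + 0.5 sin^1.5(90°) = 1.5.
F_nw = 0.6 × 60 × 1.5 = 54 ksi.
φR_n = 0.75 × 54 × 4.33 = 175.4 kip.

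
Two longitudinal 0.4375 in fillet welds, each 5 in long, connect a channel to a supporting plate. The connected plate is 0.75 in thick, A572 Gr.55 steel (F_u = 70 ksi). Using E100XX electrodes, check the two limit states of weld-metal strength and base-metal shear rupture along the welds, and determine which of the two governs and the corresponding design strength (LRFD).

E100XX → F_EXX = 100 ksi.
t_e = 0.707 × 0.4375 = 0.3093 in; L = 10 in.
Weld metal: φR_n = 0.75 × 0.6 × 100 × 0.3093 × 10 = 139.2 kips.
Base metal (shear rupture): φR_n = 0.75 × 0.6 × 70 × 0.75 × 10 = 236.2 kips.
Governing: weld metal.

φR_n ≈ 139 kips (weld metal governs)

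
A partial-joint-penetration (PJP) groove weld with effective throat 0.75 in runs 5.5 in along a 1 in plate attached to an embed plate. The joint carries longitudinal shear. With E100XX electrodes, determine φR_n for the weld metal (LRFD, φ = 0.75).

φR_n ≈ 186 kip

E100XX → F_EXX = 100 ksi.
Effective throat (given) t_e = 0.75 in.
A_we = 0.75 × 5.5 = 4.125 in².
F_nw = 0.6 F_EXX = 60 ksi.
φR_n = 0.75 × 60 × 4.125 = 185.6 kip.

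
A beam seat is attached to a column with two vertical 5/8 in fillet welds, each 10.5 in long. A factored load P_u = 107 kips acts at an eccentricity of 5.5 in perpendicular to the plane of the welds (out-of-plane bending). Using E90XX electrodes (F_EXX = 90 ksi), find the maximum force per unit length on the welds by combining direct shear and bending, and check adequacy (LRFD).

f_max ≈ 16.8 kip/in; adequate

L_w = 2 × 10.5 = 21 in; section modulus (unit throat) S = 2 × L²/6 = 36.75 in².
Direct shear f_v = P/L_w = 107/21 = 5.095 kip/in.
Moment M = P × e = 107 × 5.5 = 588.5 kip·in; bending f_b = M/S = 16.01 kip/in.
f_max = √(f_v² + f_b²) = √(5.095² + 16.01²) = 16.8 kip/in.
φr_n = 0.75 × 0.6 × 90 × (0.707 × 0.625) = 17.9 kip/in → adequate.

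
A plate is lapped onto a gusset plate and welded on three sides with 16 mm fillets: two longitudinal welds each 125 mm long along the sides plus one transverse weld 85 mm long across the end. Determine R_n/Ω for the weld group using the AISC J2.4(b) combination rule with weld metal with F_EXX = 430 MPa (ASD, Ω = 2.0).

R_n/Ω ≈ 496 kN

t_e = 0.707 × 16 = 11.31 mm.
R_nwl = 0.6 × 430 × 11.31 × 250 × 10⁻³ = 729.6 kN (longitudinal, 2 welds).
R_nwt = 0.6 × 430 × 11.31 × 85 × 10⁻³ = 248.1 kN (transverse, base value).
(i) R_nwl + R_nwt = 977.7 kN; (ii) 0.85 R_nwl + 1.5 R_nwt = 992.3 kN.
R_n = max = 992.3 kN [governs: (ii)]; R_n/Ω = 496.1 kN.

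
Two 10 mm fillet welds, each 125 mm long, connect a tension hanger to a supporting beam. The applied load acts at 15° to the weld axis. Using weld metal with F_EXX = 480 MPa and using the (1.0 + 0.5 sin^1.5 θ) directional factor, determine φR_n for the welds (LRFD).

t_e = 0.707 × 10 = 7.07 mm; A_we = 7.07 × 250 = 1767 mm².
Directional factor: 1.0 + 0.5 sin^1.5(15°) = 1.066.
F_nw = 0.6 × 480 × 1.066 = 307 MPa.
φR_n = 0.75 × 307 × 1767 × 10⁻³ = 406.9 kN.

φR_n ≈ 407 kN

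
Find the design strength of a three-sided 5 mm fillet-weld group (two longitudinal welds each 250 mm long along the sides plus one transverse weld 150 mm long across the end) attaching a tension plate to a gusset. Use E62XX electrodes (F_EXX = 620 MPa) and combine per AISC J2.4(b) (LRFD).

t_e = 0.707 × 5 = 3.535 mm.
R_nwl = 0.6 × 620 × 3.535 × 500 × 10⁻³ = 657.5 kN (longitudinal, 2 welds).
R_nwt = 0.6 × 620 × 3.535 × 150 × 10⁻³ = 197.3 kN (transverse, base value).
(i) R_nwl + R_nwt = 854.8 kN; (ii) 0.85 R_nwl + 1.5 R_nwt = 854.8 kN.
R_n = max = 854.8 kN [governs: (ii)]; φR_n = 641.1 kN.

φR_n ≈ 641 kN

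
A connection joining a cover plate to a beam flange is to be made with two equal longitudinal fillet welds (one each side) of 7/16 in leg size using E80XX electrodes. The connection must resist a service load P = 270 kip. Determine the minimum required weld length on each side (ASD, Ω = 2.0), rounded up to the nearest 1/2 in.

E80XX → F_EXX = 80 ksi.
Throat t_e = 0.707 × 0.4375 = 0.3093 in.
r_n/Ω = (0.6 × 80 × 0.3093) / 2.0 = 7.423 kip/in.
L_req = P / (r_n/Ω) = 270 / 7.423 = 36.37 in total.
Per side: 36.37 / 2 = 18.19 in.
Round up → use L = 18.5 in on each side.

L = 18.5 in on each side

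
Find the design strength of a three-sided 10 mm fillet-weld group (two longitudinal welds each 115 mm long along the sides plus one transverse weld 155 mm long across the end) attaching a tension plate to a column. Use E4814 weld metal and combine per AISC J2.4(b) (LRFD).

φR_n ≈ 654 kN

E48XX → F_EXX = 480 MPa.
t_e = 0.707 × 10 = 7.07 mm.
R_nwl = 0.6 × 480 × 7.07 × 230 × 10⁻³ = 468.3 kN (longitudinal, 2 welds).
R_nwt = 0.6 × 480 × 7.07 × 155 × 10⁻³ = 315.6 kN (transverse, base value).
(i) R_nwl + R_nwt = 783.9 kN; (ii) 0.85 R_nwl + 1.5 R_nwt = 871.5 kN.
R_n = max = 871.5 kN [governs: (ii)]; φR_n = 653.6 kN.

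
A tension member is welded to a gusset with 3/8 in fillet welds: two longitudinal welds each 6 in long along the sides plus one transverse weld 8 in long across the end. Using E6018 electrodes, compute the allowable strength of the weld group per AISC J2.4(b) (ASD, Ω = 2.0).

R_n/Ω ≈ 106 kips

E60XX → F_EXX = 60 ksi.
t_e = 0.707 × 0.375 = 0.2651 in.
R_nwl = 0.6 × 60 × 0.2651 × 12 = 114.5 kips (longitudinal, 2 welds).
R_nwt = 0.6 × 60 × 0.2651 × 8 = 76.36 kips (transverse, base value).
(i) R_nwl + R_nwt = 190.9 kips; (ii) 0.85 R_nwl + 1.5 R_nwt = 211.9 kips.
R_n = max = 211.9 kips [governs: (ii)]; R_n/Ω = 105.9 kips.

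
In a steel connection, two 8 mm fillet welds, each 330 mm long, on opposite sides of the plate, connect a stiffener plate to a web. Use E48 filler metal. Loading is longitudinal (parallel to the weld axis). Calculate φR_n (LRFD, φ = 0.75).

E48XX → F_EXX = 480 MPa.
Effective throat t_e = 0.707 × 8 = 5.656 mm.
Total length L = 660 mm; A_we = 5.656 × 660 = 3733 mm².
F_nw = 0.6 F_EXX = 0.6 × 480 = 288 MPa.
φR_n = 0.75 × 288 × 3733 × 10⁻³ = 806.3 kN.

φR_n ≈ 806 kN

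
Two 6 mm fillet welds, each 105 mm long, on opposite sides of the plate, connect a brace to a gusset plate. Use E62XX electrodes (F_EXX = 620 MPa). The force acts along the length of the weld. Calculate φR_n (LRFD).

φR_n ≈ 249 kN

Effective throat t_e = 0.707 × 6 = 4.242 mm.
Total length L = 210 mm; A_we = 4.242 × 210 = 890.8 mm².
F_nw = 0.6 F_EXX = 0.6 × 620 = 372 MPa.
φR_n = 0.75 × 372 × 890.8 × 10⁻³ = 248.5 kN.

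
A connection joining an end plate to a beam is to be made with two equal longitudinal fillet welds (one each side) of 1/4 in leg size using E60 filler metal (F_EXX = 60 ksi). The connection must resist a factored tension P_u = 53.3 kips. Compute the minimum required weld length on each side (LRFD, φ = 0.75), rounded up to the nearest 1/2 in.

L = 6 in on each side

Throat t_e = 0.707 × 0.25 = 0.1767 in.
φr_n = 0.75 × 0.6 × 60 × 0.1767 = 4.772 kips/in.
L_req = P_u / φr_n = 53.3 / 4.772 = 11.17 in total.
Per side: 11.17 / 2 = 5.584 in.
Round up → use L = 6 in on each side.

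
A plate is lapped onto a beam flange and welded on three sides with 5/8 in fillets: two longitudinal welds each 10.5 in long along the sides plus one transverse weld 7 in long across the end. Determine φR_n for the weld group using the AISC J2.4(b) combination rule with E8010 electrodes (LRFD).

φR_n ≈ 451 kip

E80XX → F_EXX = 80 ksi.
t_e = 0.707 × 0.625 = 0.4419 in.
R_nwl = 0.6 × 80 × 0.4419 × 21 = 445.4 kip (longitudinal, 2 welds).
R_nwt = 0.6 × 80 × 0.4419 × 7 = 148.5 kip (transverse, base value).
(i) R_nwl + R_nwt = 593.9 kip; (ii) 0.85 R_nwl + 1.5 R_nwt = 601.3 kip.
R_n = max = 601.3 kip [governs: (ii)]; φR_n = 451 kip.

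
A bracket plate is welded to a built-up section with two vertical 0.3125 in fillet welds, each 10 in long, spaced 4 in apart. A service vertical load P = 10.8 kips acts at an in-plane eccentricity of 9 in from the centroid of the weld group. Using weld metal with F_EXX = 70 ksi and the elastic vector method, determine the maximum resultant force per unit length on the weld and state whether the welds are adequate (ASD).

Total weld length L_w = 20 in. Treat welds as unit-width lines.
Polar moment about centroid: J = 2[d³/12 + d(b/2)²] = 2[10³/12 + 10×2²] = 246.7 in³.
Direct shear f_v = P/L_w = 10.8 / 20 = 0.54 kip/in (vertical).
Torsion M = P·e = 10.8 × 9 = 97.2 kip·in.
Critical point at (x, y) = (2, 5) from centroid. f_tx = M·y/J = 1.97 kip/in; f_ty = M·x/J = 0.7881 kip/in.
Resultant f_max = √[f_tx² + (f_v + f_ty)²] = √[1.97² + (0.54 + 0.7881)²] = 2.376 kip/in.
Capacity per unit length: r_n/Ω = (1/2.0) × 0.6 × 70 × (0.707 × 0.3125) = 4.64 kip/in.
2.376 ≤ 4.64 → adequate.

f_max ≈ 2.38 kip/in; adequate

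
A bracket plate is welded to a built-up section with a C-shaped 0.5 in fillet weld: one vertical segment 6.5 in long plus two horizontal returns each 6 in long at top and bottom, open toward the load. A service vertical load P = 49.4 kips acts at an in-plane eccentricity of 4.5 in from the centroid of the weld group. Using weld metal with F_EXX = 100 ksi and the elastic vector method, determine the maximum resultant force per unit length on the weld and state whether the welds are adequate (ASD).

f_max ≈ 7.44 kip/in; adequate

Total weld length L_w = 18.5 in. Treat welds as unit-width lines.
Centroid: x̄ = 2×6×3 / 18.5 = 1.946 in from the vertical weld.
Polar moment about centroid: J = I_x + I_y = [6.5³/12 + 2×6×3.25²] + [6.5×1.946² + 2(6³/12 + 6×1.054²)] = 223.6 in³.
Direct shear f_v = P/L_w = 49.4 / 18.5 = 2.67 kip/in (vertical).
Torsion M = P·e = 49.4 × 4.5 = 222.3 kip·in.
Critical point at (x, y) = (4.054, 3.25) from centroid. f_tx = M·y/J = 3.231 kip/in; f_ty = M·x/J = 4.031 kip/in.
Resultant f_max = √[f_tx² + (f_v + f_ty)²] = √[3.231² + (2.67 + 4.031)²] = 7.44 kip/in.
Capacity per unit length: r_n/Ω = (1/2.0) × 0.6 × 100 × (0.707 × 0.5) = 10.6 kip/in.
7.44 ≤ 10.6 → adequate.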